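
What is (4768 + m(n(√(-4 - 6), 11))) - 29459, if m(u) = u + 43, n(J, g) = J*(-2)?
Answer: -24648 - 2*I*√10 ≈ -24648.0 - 6.3246*I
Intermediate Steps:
n(J, g) = -2*J
m(u) = 43 + u
(4768 + m(n(√(-4 - 6), 11))) - 29459 = (4768 + (43 - 2*√(-4 - 6))) - 29459 = (4768 + (43 - 2*I*√10)) - 29459 = (4811 - 2*I*√10) - 29459 = -24648 - 2*I*√10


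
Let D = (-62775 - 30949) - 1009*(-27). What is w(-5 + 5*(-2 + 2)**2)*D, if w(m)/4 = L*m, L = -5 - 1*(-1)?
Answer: -5318480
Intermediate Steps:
L = -4 (L = -5 + 1 = -4)
D = -66481 (D = -93724 + 27243 = -66481)
w(m) = -16*m (w(m) = 4*(-4*m) = -16*m)
w(-5 + 5*(-2 + 2)**2)*D = -16*(-5 + 5*(-2 + 2)**2)*(-66481) = -16*(-5 + 5*0**2)*(-66481) = -16*(-5 + 5*0)*(-66481) = -16*(-5 + 0)*(-66481) = -16*(-5)*(-66481) = 80*(-66481) = -5318480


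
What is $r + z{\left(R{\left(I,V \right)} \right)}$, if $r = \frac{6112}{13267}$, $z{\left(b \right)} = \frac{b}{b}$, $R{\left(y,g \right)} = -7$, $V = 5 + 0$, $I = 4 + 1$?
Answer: $\frac{19379}{13267} \approx 1.4607$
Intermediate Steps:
$I = 5$
$V = 5$
$z{\left(b \right)} = 1$
$r = \frac{6112}{13267}$ ($r = 6112 \cdot \frac{1}{13267} = \frac{6112}{13267} \approx 0.46069$)
$r + z{\left(R{\left(I,V \right)} \right)} = \frac{6112}{13267} + 1 = \frac{19379}{13267}$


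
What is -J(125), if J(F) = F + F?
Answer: -250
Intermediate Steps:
J(F) = 2*F
-J(125) = -2*125 = -1*250 = -250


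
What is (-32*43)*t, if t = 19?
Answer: -26144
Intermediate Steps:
(-32*43)*t = -32*43*19 = -1376*19 = -26144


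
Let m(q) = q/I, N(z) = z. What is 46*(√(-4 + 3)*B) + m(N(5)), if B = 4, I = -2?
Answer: -5/2 + 184*I ≈ -2.5 + 184.0*I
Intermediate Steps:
m(q) = -q/2 (m(q) = q/(-2) = q*(-½) = -q/2)
46*(√(-4 + 3)*B) + m(N(5)) = 46*(√(-4 + 3)*4) - ½*5 = 46*(√(-1)*4) - 5/2 = 46*(I*4) - 5/2 = 46*(4*I) - 5/2 = 184*I - 5/2 = -5/2 + 184*I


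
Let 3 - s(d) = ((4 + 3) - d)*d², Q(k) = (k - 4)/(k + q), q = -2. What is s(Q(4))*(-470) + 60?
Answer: -1350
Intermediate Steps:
Q(k) = (-4 + k)/(-2 + k) (Q(k) = (k - 4)/(k - 2) = (-4 + k)/(-2 + k))
s(d) = 3 - d²*(7 - d) (s(d) = 3 - ((4 + 3) - d)*d² = 3 - (7 - d)*d² = 3 - d²*(7 - d))
s(Q(4))*(-470) + 60 = (3 + ((-4 + 4)/(-2 + 4))³ - 7*(-4 + 4)²/(-2 + 4)²)*(-470) + 60 = (3 + (0/2)³ - 7*(0/2)²)*(-470) + 60 = (3 + ((½)*0)³ - 7*((½)*0)²)*(-470) + 60 = (3 + 0³ - 7*0²)*(-470) + 60 = (3 + 0 - 7*0)*(-470) + 60 = (3 + 0 + 0)*(-470) + 60 = 3*(-470) + 60 = -1410 + 60 = -1350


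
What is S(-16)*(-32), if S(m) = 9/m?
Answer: 18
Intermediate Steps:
S(-16)*(-32) = (9/(-16))*(-32) = (9*(-1/16))*(-32) = -9/16*(-32) = 18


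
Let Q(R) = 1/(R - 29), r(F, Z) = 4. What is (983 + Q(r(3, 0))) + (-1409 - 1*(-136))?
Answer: -7251/25 ≈ -290.04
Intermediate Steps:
Q(R) = 1/(-29 + R)
(983 + Q(r(3, 0))) + (-1409 - 1*(-136)) = (983 + 1/(-29 + 4)) + (-1409 - 1*(-136)) = (983 + 1/(-25)) + (-1409 + 136) = (983 - 1/25) - 1273 = 24574/25 - 1273 = -7251/25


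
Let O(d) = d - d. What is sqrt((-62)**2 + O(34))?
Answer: 62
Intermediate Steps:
O(d) = 0
sqrt((-62)**2 + O(34)) = sqrt((-62)**2 + 0) = sqrt(3844 + 0) = sqrt(3844) = 62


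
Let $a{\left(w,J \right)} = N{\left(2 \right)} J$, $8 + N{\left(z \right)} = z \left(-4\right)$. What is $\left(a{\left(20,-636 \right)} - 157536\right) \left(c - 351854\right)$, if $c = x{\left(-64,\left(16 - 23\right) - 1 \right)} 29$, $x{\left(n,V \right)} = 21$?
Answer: $51759463200$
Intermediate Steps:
$N{\left(z \right)} = -8 - 4 z$ ($N{\left(z \right)} = -8 + z \left(-4\right) = -8 - 4 z$)
$a{\left(w,J \right)} = - 16 J$ ($a{\left(w,J \right)} = \left(-8 - 8\right) J = - 16 J$)
$c = 609$ ($c = 21 \cdot 29 = 609$)
$\left(a{\left(20,-636 \right)} - 157536\right) \left(c - 351854\right) = \left(\left(-16\right) \left(-636\right) - 157536\right) \left(609 - 351854\right) = \left(10176 - 157536\right) \left(-351245\right) = \left(-147360\right) \left(-351245\right) = 51759463200$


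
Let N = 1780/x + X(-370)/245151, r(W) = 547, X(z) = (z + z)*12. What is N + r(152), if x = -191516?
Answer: 2139974863016/3912528243 ≈ 546.95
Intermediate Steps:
X(z) = 24*z (X(z) = (2*z)*12 = 24*z)
N = -178085905/3912528243 (N = 1780/(-191516) + (24*(-370))/245151 = 1780*(-1/191516) - 8880*1/245151 = -445/47879 - 2960/81717 = -178085905/3912528243 ≈ -0.045517)
N + r(152) = -178085905/3912528243 + 547 = 2139974863016/3912528243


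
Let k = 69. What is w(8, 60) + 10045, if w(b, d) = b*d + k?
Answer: 10594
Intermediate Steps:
w(b, d) = 69 + b*d (w(b, d) = b*d + 69 = 69 + b*d)
w(8, 60) + 10045 = (69 + 8*60) + 10045 = (69 + 480) + 10045 = 549 + 10045 = 10594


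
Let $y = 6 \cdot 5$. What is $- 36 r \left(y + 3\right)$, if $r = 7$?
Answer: $-8316$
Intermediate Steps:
$y = 30$
$- 36 r \left(y + 3\right) = - 36 \cdot 7 \left(30 + 3\right) = - 36 \cdot 7 \cdot 33 = \left(-36\right) 231 = -8316$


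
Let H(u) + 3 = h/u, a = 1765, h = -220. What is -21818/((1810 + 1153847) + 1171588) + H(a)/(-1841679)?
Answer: -14181591653731/1512971500257315 ≈ -0.0093733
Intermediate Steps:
H(u) = -3 - 220/u
-21818/((1810 + 1153847) + 1171588) + H(a)/(-1841679) = -21818/((1810 + 1153847) + 1171588) + (-3 - 220/1765)/(-1841679) = -21818/(1155657 + 1171588) + (-3 - 220*1/1765)*(-1/1841679) = -21818/2327245 + (-3 - 44/353)*(-1/1841679) = -21818*1/2327245 - 1103/353*(-1/1841679) = -21818/2327245 + 1103/650112687 = -14181591653731/1512971500257315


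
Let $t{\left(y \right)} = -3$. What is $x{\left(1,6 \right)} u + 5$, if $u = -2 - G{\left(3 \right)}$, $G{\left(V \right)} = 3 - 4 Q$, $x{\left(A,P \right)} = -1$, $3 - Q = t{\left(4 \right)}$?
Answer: $-14$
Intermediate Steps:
$Q = 6$ ($Q = 3 - -3 = 3 + 3 = 6$)
$G{\left(V \right)} = -21$ ($G{\left(V \right)} = 3 - 24 = -21$)
$u = 19$ ($u = -2 - -21 = -2 + 21 = 19$)
$x{\left(1,6 \right)} u + 5 = \left(-1\right) 19 + 5 = -19 + 5 = -14$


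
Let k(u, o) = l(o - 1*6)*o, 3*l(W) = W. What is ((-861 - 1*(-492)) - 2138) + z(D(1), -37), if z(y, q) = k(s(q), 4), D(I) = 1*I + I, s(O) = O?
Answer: -7529/3 ≈ -2509.7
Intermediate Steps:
l(W) = W/3
D(I) = 2*I (D(I) = I + I = 2*I)
k(u, o) = o*(-2 + o/3) (k(u, o) = ((o - 1*6)/3)*o = ((o - 6)/3)*o = ((-6 + o)/3)*o = (-2 + o/3)*o = o*(-2 + o/3))
z(y, q) = -8/3 (z(y, q) = (⅓)*4*(-6 + 4) = (⅓)*4*(-2) = -8/3)
((-861 - 1*(-492)) - 2138) + z(D(1), -37) = ((-861 - 1*(-492)) - 2138) - 8/3 = ((-861 + 492) - 2138) - 8/3 = (-369 - 2138) - 8/3 = -2507 - 8/3 = -7529/3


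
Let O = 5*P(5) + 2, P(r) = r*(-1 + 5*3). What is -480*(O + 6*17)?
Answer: -217920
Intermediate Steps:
P(r) = 14*r (P(r) = r*(-1 + 15) = r*14 = 14*r)
O = 352 (O = 5*(14*5) + 2 = 5*70 + 2 = 350 + 2 = 352)
-480*(O + 6*17) = -480*(352 + 6*17) = -480*(352 + 102) = -480*454 = -217920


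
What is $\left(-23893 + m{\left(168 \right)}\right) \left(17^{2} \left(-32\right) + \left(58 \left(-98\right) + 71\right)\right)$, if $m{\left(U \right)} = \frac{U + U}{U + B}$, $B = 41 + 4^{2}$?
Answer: $\frac{26628876043}{75} \approx 3.5505 \cdot 10^{8}$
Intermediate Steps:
$B = 57$ ($B = 41 + 16 = 57$)
$m{\left(U \right)} = \frac{2 U}{57 + U}$ ($m{\left(U \right)} = \frac{U + U}{U + 57} = \frac{2 U}{57 + U}$)
$\left(-23893 + m{\left(168 \right)}\right) \left(17^{2} \left(-32\right) + \left(58 \left(-98\right) + 71\right)\right) = \left(-23893 + 2 \cdot 168 \frac{1}{57 + 168}\right) \left(17^{2} \left(-32\right) + \left(58 \left(-98\right) + 71\right)\right) = \left(-23893 + 2 \cdot 168 \cdot \frac{1}{225}\right) \left(289 \left(-32\right) + \left(-5684 + 71\right)\right) = \left(-23893 + 2 \cdot 168 \cdot \frac{1}{225}\right) \left(-9248 - 5613\right) = \left(-23893 + \frac{112}{75}\right) \left(-14861\right) = \left(- \frac{1791863}{75}\right) \left(-14861\right) = \frac{26628876043}{75}$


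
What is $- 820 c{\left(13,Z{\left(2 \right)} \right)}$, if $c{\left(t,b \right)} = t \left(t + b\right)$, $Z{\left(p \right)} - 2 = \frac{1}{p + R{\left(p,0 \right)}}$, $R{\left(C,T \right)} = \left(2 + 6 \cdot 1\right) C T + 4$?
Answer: $- \frac{485030}{3} \approx -1.6168 \cdot 10^{5}$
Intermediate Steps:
$R{\left(C,T \right)} = 4 + 8 C T$ ($R{\left(C,T \right)} = \left(2 + 6\right) C T + 4 = 8 C T + 4 = 4 + 8 C T$)
$Z{\left(p \right)} = 2 + \frac{1}{4 + p}$ ($Z{\left(p \right)} = 2 + \frac{1}{p + \left(4 + 8 p 0\right)} = 2 + \frac{1}{p + \left(4 + 0\right)} = 2 + \frac{1}{p + 4} = 2 + \frac{1}{4 + p}$)
$c{\left(t,b \right)} = t \left(b + t\right)$
$- 820 c{\left(13,Z{\left(2 \right)} \right)} = - 820 \cdot 13 \left(\frac{9 + 2 \cdot 2}{4 + 2} + 13\right) = - 820 \cdot 13 \left(\frac{9 + 4}{6} + 13\right) = - 820 \cdot 13 \left(\frac{1}{6} \cdot 13 + 13\right) = - 820 \cdot 13 \left(\frac{13}{6} + 13\right) = - 820 \cdot 13 \cdot \frac{91}{6} = \left(-820\right) \frac{1183}{6} = - \frac{485030}{3}$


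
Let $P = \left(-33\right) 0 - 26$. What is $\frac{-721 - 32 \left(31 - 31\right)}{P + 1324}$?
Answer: $- \frac{721}{1298} \approx -0.55547$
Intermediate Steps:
$P = -26$ ($P = 0 - 26 = -26$)
$\frac{-721 - 32 \left(31 - 31\right)}{P + 1324} = \frac{-721 - 32 \left(31 - 31\right)}{-26 + 1324} = \frac{-721 - 0}{1298} = \left(-721 + 0\right) \frac{1}{1298} = \left(-721\right) \frac{1}{1298} = - \frac{721}{1298}$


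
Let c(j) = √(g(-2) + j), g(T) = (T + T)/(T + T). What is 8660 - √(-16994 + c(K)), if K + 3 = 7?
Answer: 8660 - √(-16994 + √5) ≈ 8660.0 - 130.35*I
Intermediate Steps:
g(T) = 1 (g(T) = (2*T)/((2*T)) = (2*T)*(1/(2*T)) = 1)
K = 4 (K = -3 + 7 = 4)
c(j) = √(1 + j)
8660 - √(-16994 + c(K)) = 8660 - √(-16994 + √(1 + 4)) = 8660 - √(-16994 + √5)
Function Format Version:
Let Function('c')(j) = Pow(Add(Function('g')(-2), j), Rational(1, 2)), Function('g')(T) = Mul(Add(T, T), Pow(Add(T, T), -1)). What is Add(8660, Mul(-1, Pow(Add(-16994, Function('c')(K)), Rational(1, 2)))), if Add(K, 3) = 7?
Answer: Add(8660, Mul(-1, Pow(Add(-16994, Pow(5, Rational(1, 2))), Rational(1, 2)))) ≈ Add(8660.0, Mul(-130.35, I))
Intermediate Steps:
Function('g')(T) = 1 (Function('g')(T) = Mul(Mul(2, T), Pow(Mul(2, T), -1)) = Mul(Mul(2, T), Mul(Rational(1, 2), Pow(T, -1))) = 1)
K = 4 (K = Add(-3, 7) = 4)
Function('c')(j) = Pow(Add(1, j), Rational(1, 2))
Add(8660, Mul(-1, Pow(Add(-16994, Function('c')(K)), Rational(1, 2)))) = Add(8660, Mul(-1, Pow(Add(-16994, Pow(Add(1, 4), Rational(1, 2))), Rational(1, 2)))) = Add(8660, Mul(-1, Pow(Add(-16994, Pow(5, Rational(1, 2))), Rational(1, 2))))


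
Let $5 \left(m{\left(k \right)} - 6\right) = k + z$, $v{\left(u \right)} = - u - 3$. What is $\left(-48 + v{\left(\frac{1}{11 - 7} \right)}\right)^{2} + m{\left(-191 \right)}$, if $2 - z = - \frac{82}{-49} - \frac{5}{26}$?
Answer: $\frac{132214001}{50960} \approx 2594.5$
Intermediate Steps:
$z = \frac{661}{1274}$ ($z = 2 - \left(- \frac{82}{-49} - \frac{5}{26}\right) = 2 - \left(\left(-82\right) \left(- \frac{1}{49}\right) - \frac{5}{26}\right) = 2 - \left(\frac{82}{49} - \frac{5}{26}\right) = 2 - \frac{1887}{1274} = \frac{661}{1274} \approx 0.51884$)
$v{\left(u \right)} = -3 - u$
$m{\left(k \right)} = \frac{38881}{6370} + \frac{k}{5}$ ($m{\left(k \right)} = 6 + \frac{k + \frac{661}{1274}}{5} = 6 + \frac{\frac{661}{1274} + k}{5} = 6 + \left(\frac{661}{6370} + \frac{k}{5}\right) = \frac{38881}{6370} + \frac{k}{5}$)
$\left(-48 + v{\left(\frac{1}{11 - 7} \right)}\right)^{2} + m{\left(-191 \right)} = \left(-48 - \left(3 + \frac{1}{11 - 7}\right)\right)^{2} + \left(\frac{38881}{6370} + \frac{1}{5} \left(-191\right)\right) = \left(-48 - \frac{13}{4}\right)^{2} + \left(\frac{38881}{6370} - \frac{191}{5}\right) = \left(-48 - \frac{13}{4}\right)^{2} - \frac{204453}{6370} = \left(- \frac{205}{4}\right)^{2} - \frac{204453}{6370} = \frac{42025}{16} - \frac{204453}{6370} = \frac{132214001}{50960}$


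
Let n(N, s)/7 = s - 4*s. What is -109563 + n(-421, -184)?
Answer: -105699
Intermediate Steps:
n(N, s) = -21*s (n(N, s) = 7*(s - 4*s) = 7*(-3*s) = -21*s)
-109563 + n(-421, -184) = -109563 - 21*(-184) = -109563 + 3864 = -105699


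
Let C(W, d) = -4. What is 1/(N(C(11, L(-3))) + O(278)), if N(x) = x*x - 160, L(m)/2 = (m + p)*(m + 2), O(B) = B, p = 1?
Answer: 1/134 ≈ 0.0074627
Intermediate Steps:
L(m) = 2*(1 + m)*(2 + m) (L(m) = 2*((m + 1)*(m + 2)) = 2*((1 + m)*(2 + m)) = 2*(1 + m)*(2 + m))
N(x) = -160 + x**2 (N(x) = x**2 - 160 = -160 + x**2)
1/(N(C(11, L(-3))) + O(278)) = 1/((-160 + (-4)**2) + 278) = 1/((-160 + 16) + 278) = 1/(-144 + 278) = 1/134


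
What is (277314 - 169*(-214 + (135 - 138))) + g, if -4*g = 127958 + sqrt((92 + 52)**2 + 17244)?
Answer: 563995/2 - 3*sqrt(1055)/2 ≈ 2.8195e+5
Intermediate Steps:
g = -63979/2 - 3*sqrt(1055)/2 (g = -(127958 + sqrt((92 + 52)**2 + 17244))/4 = -(127958 + sqrt(144**2 + 17244))/4 = -(127958 + sqrt(20736 + 17244))/4 = -(127958 + sqrt(37980))/4 = -(127958 + 6*sqrt(1055))/4 = -63979/2 - 3*sqrt(1055)/2 ≈ -32038.)
(277314 - 169*(-214 + (135 - 138))) + g = (277314 - 169*(-214 + (135 - 138))) + (-63979/2 - 3*sqrt(1055)/2) = (277314 - 169*(-214 - 3)) + (-63979/2 - 3*sqrt(1055)/2) = (277314 - 169*(-217)) + (-63979/2 - 3*sqrt(1055)/2) = (277314 + 36673) + (-63979/2 - 3*sqrt(1055)/2) = 313987 + (-63979/2 - 3*sqrt(1055)/2) = 563995/2 - 3*sqrt(1055)/2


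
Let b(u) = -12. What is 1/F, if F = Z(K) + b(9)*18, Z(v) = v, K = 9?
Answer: -1/207 ≈ -0.0048309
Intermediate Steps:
F = -207 (F = 9 - 12*18 = 9 - 216 = -207)
1/F = 1/(-207) = -1/207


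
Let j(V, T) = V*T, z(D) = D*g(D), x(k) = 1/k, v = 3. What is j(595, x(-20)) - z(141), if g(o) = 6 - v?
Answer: -1811/4 ≈ -452.75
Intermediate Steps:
g(o) = 3 (g(o) = 6 - 1*3 = 6 - 3 = 3)
z(D) = 3*D (z(D) = D*3 = 3*D)
j(V, T) = T*V
j(595, x(-20)) - z(141) = 595/(-20) - 3*141 = -1/20*595 - 1*423 = -119/4 - 423 = -1811/4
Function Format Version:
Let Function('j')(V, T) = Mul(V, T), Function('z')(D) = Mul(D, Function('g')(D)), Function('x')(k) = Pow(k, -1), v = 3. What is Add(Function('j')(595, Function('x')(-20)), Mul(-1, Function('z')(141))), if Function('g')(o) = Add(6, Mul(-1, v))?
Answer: Rational(-1811, 4) ≈ -452.75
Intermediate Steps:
Function('g')(o) = 3 (Function('g')(o) = Add(6, Mul(-1, 3)) = Add(6, -3) = 3)
Function('z')(D) = Mul(3, D) (Function('z')(D) = Mul(D, 3) = Mul(3, D))
Function('j')(V, T) = Mul(T, V)
Add(Function('j')(595, Function('x')(-20)), Mul(-1, Function('z')(141))) = Add(Mul(Pow(-20, -1), 595), Mul(-1, Mul(3, 141))) = Add(Mul(Rational(-1, 20), 595), Mul(-1, 423)) = Add(Rational(-119, 4), -423) = Rational(-1811, 4)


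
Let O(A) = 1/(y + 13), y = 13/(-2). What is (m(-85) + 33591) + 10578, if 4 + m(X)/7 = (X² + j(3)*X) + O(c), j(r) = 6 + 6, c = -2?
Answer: 1138502/13 ≈ 87577.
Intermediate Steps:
y = -13/2 (y = 13*(-½) = -13/2 ≈ -6.5000)
j(r) = 12
O(A) = 2/13 (O(A) = 1/(-13/2 + 13) = 1/(13/2) = 2/13)
m(X) = -350/13 + 7*X² + 84*X (m(X) = -28 + 7*((X² + 12*X) + 2/13) = -28 + 7*(2/13 + X² + 12*X) = -28 + (14/13 + 7*X² + 84*X) = -350/13 + 7*X² + 84*X)
(m(-85) + 33591) + 10578 = ((-350/13 + 7*(-85)² + 84*(-85)) + 33591) + 10578 = ((-350/13 + 7*7225 - 7140) + 33591) + 10578 = ((-350/13 + 50575 - 7140) + 33591) + 10578 = (564305/13 + 33591) + 10578 = 1000988/13 + 10578 = 1138502/13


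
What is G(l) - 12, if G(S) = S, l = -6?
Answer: -18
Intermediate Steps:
G(l) - 12 = -6 - 12 = -18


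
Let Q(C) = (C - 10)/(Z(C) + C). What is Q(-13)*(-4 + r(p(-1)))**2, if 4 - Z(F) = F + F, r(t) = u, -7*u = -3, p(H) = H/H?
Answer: -14375/833 ≈ -17.257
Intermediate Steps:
p(H) = 1
u = 3/7 (u = -1/7*(-3) = 3/7 ≈ 0.42857)
r(t) = 3/7
Z(F) = 4 - 2*F (Z(F) = 4 - (F + F) = 4 - 2*F)
Q(C) = (-10 + C)/(4 - C) (Q(C) = (C - 10)/((4 - 2*C) + C) = (-10 + C)/(4 - C))
Q(-13)*(-4 + r(p(-1)))**2 = ((-10 - 13)/(4 - 1*(-13)))*(-4 + 3/7)**2 = (-23/(4 + 13))*(-25/7)**2 = (-23/17)*(625/49) = ((1/17)*(-23))*(625/49) = -23/17*625/49 = -14375/833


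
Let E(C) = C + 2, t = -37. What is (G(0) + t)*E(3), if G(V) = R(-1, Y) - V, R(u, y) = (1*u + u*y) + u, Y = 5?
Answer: -220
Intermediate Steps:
R(u, y) = 2*u + u*y (R(u, y) = (u + u*y) + u = 2*u + u*y)
E(C) = 2 + C
G(V) = -7 - V (G(V) = -(2 + 5) - V = -1*7 - V = -7 - V)
(G(0) + t)*E(3) = ((-7 - 1*0) - 37)*(2 + 3) = ((-7 + 0) - 37)*5 = (-7 - 37)*5 = -44*5 = -220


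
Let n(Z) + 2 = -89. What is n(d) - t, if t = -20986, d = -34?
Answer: 20895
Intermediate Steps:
n(Z) = -91 (n(Z) = -2 - 89 = -91)
n(d) - t = -91 - 1*(-20986) = -91 + 20986 = 20895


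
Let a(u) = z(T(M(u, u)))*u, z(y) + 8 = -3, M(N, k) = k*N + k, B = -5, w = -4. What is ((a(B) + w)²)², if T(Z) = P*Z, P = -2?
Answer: 6765201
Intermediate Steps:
M(N, k) = k + N*k (M(N, k) = N*k + k = k + N*k)
T(Z) = -2*Z
z(y) = -11 (z(y) = -8 - 3 = -11)
a(u) = -11*u
((a(B) + w)²)² = ((-11*(-5) - 4)²)² = ((55 - 4)²)² = (51²)² = 2601² = 6765201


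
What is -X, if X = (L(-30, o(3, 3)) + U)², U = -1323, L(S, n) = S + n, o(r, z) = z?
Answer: -1822500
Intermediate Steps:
X = 1822500 (X = ((-30 + 3) - 1323)² = (-27 - 1323)² = (-1350)² = 1822500)
-X = -1*1822500 = -1822500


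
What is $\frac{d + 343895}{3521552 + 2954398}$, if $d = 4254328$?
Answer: $\frac{1532741}{2158650} \approx 0.71005$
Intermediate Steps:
$\frac{d + 343895}{3521552 + 2954398} = \frac{4254328 + 343895}{3521552 + 2954398} = \frac{4598223}{6475950} = 4598223 \cdot \frac{1}{6475950} = \frac{1532741}{2158650}$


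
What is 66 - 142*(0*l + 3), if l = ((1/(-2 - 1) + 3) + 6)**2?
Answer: -360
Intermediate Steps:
l = 676/9 (l = ((1/(-3) + 3) + 6)**2 = ((-1/3 + 3) + 6)**2 = (8/3 + 6)**2 = (26/3)**2 = 676/9 ≈ 75.111)
66 - 142*(0*l + 3) = 66 - 142*(0*(676/9) + 3) = 66 - 142*(0 + 3) = 66 - 142*3 = 66 - 426 = -360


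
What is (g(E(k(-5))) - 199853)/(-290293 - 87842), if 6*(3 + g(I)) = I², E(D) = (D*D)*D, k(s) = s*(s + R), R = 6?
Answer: 1183511/2268810 ≈ 0.52164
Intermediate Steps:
k(s) = s*(6 + s) (k(s) = s*(s + 6) = s*(6 + s))
E(D) = D³ (E(D) = D²*D = D³)
g(I) = -3 + I²/6
(g(E(k(-5))) - 199853)/(-290293 - 87842) = ((-3 + ((-5*(6 - 5))³)²/6) - 199853)/(-290293 - 87842) = ((-3 + ((-5*1)³)²/6) - 199853)/(-378135) = ((-3 + ((-5)³)²/6) - 199853)*(-1/378135) = ((-3 + (⅙)*(-125)²) - 199853)*(-1/378135) = ((-3 + (⅙)*15625) - 199853)*(-1/378135) = ((-3 + 15625/6) - 199853)*(-1/378135) = (15607/6 - 199853)*(-1/378135) = -1183511/6*(-1/378135) = 1183511/2268810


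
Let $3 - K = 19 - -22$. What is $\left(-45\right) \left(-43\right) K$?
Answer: $-73530$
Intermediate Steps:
$K = -38$ ($K = 3 - \left(19 - -22\right) = 3 - \left(19 + 22\right) = 3 - 41 = -38$)
$\left(-45\right) \left(-43\right) K = \left(-45\right) \left(-43\right) \left(-38\right) = 1935 \left(-38\right) = -73530$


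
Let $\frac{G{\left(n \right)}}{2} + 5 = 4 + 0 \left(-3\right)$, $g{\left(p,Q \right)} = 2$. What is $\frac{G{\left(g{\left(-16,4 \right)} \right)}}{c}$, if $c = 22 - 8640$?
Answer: $\frac{1}{4309} \approx 0.00023207$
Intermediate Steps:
$c = -8618$ ($c = 22 - 8640 = -8618$)
$G{\left(n \right)} = -2$ ($G{\left(n \right)} = -10 + 2 \left(4 + 0 \left(-3\right)\right) = -10 + 2 \left(4 + 0\right) = -10 + 2 \cdot 4 = -10 + 8 = -2$)
$\frac{G{\left(g{\left(-16,4 \right)} \right)}}{c} = - \frac{2}{-8618} = \left(-2\right) \left(- \frac{1}{8618}\right) = \frac{1}{4309}$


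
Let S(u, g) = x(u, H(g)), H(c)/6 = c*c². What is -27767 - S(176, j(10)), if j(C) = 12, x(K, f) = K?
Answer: -27943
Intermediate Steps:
H(c) = 6*c³ (H(c) = 6*(c*c²) = 6*c³)
S(u, g) = u
-27767 - S(176, j(10)) = -27767 - 1*176 = -27767 - 176 = -27943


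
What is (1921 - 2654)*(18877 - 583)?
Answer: -13409502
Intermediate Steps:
(1921 - 2654)*(18877 - 583) = -733*18294 = -13409502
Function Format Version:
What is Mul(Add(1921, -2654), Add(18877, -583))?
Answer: -13409502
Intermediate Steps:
Mul(Add(1921, -2654), Add(18877, -583)) = Mul(-733, 18294) = -13409502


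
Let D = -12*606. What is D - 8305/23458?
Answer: -170594881/23458 ≈ -7272.4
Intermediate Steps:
D = -7272
D - 8305/23458 = -7272 - 8305/23458 = -170594881/23458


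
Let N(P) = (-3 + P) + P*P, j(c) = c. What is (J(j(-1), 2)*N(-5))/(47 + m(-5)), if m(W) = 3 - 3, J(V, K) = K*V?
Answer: -34/47 ≈ -0.72340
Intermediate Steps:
N(P) = -3 + P + P² (N(P) = (-3 + P) + P² = -3 + P + P²)
m(W) = 0
(J(j(-1), 2)*N(-5))/(47 + m(-5)) = ((2*(-1))*(-3 - 5 + (-5)²))/(47 + 0) = -2*(-3 - 5 + 25)/47 = -2*17*(1/47) = -34*1/47 = -34/47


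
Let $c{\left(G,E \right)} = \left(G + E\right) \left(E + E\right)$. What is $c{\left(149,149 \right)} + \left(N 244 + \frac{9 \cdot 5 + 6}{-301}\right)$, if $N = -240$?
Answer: $\frac{9103393}{301} \approx 30244.0$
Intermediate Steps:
$c{\left(G,E \right)} = 2 E \left(E + G\right)$ ($c{\left(G,E \right)} = \left(E + G\right) 2 E = 2 E \left(E + G\right)$)
$c{\left(149,149 \right)} + \left(N 244 + \frac{9 \cdot 5 + 6}{-301}\right) = 2 \cdot 149 \left(149 + 149\right) - \left(58560 - \frac{9 \cdot 5 + 6}{-301}\right) = 2 \cdot 149 \cdot 298 - \left(58560 - \left(45 + 6\right) \left(- \frac{1}{301}\right)\right) = 88804 + \left(-58560 + 51 \left(- \frac{1}{301}\right)\right) = 88804 - \frac{17626611}{301} = \frac{9103393}{301}$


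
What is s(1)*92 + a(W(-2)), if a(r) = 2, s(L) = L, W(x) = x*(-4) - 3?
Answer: 94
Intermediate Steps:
W(x) = -3 - 4*x (W(x) = -4*x - 3 = -3 - 4*x)
s(1)*92 + a(W(-2)) = 1*92 + 2 = 92 + 2 = 94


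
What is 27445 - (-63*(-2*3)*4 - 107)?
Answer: 26040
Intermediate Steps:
27445 - (-63*(-2*3)*4 - 107) = 27445 - (-(-378)*4 - 107) = 27445 - (-63*(-24) - 107) = 27445 - (1512 - 107) = 27445 - 1*1405 = 27445 - 1405 = 26040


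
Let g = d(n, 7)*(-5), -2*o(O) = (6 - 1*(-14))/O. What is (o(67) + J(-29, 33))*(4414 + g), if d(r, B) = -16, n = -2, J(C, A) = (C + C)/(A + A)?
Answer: -3404954/737 ≈ -4620.0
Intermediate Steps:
J(C, A) = C/A (J(C, A) = (2*C)/((2*A)) = (2*C)*(1/(2*A)) = C/A)
o(O) = -10/O (o(O) = -(6 - 1*(-14))/(2*O) = -(6 + 14)/(2*O) = -10/O)
g = 80 (g = -16*(-5) = 80)
(o(67) + J(-29, 33))*(4414 + g) = (-10/67 - 29/33)*(4414 + 80) = (-10*1/67 - 29*1/33)*4494 = (-10/67 - 29/33)*4494 = -2273/2211*4494 = -3404954/737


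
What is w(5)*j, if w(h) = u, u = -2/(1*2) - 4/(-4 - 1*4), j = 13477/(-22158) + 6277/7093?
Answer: -43493405/314333388 ≈ -0.13837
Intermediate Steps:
j = 43493405/157166694 (j = 13477*(-1/22158) + 6277*(1/7093) = -13477/22158 + 6277/7093 = 43493405/157166694 ≈ 0.27673)
u = -½ (u = -2/2 - 4/(-4 - 4) = -2*½ - 4/(-8) = -1 - 4*(-⅛) = -1 + ½ = -½ ≈ -0.50000)
w(h) = -½
w(5)*j = -½*43493405/157166694 = -43493405/314333388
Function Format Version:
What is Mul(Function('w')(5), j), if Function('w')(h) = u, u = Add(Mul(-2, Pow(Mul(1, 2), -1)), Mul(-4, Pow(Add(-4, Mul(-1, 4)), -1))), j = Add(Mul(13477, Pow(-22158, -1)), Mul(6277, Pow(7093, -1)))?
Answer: Rational(-43493405, 314333388) ≈ -0.13837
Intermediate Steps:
j = Rational(43493405, 157166694) (j = Add(Mul(13477, Rational(-1, 22158)), Mul(6277, Rational(1, 7093))) = Add(Rational(-13477, 22158), Rational(6277, 7093)) = Rational(43493405, 157166694) ≈ 0.27673)
u = Rational(-1, 2) (u = Add(Mul(-2, Pow(2, -1)), Mul(-4, Pow(Add(-4, -4), -1))) = Add(Mul(-2, Rational(1, 2)), Mul(-4, Pow(-8, -1))) = Add(-1, Mul(-4, Rational(-1, 8))) = Add(-1, Rational(1, 2)) = Rational(-1, 2) ≈ -0.50000)
Function('w')(h) = Rational(-1, 2)
Mul(Function('w')(5), j) = Mul(Rational(-1, 2), Rational(43493405, 157166694)) = Rational(-43493405, 314333388)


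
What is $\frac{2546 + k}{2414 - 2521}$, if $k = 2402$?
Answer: $- \frac{4948}{107} \approx -46.243$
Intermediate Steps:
$\frac{2546 + k}{2414 - 2521} = \frac{2546 + 2402}{2414 - 2521} = \frac{4948}{-107} = 4948 \left(- \frac{1}{107}\right) = - \frac{4948}{107}$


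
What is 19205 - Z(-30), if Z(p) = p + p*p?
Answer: 18335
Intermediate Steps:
Z(p) = p + p²
19205 - Z(-30) = 19205 - (-30)*(1 - 30) = 19205 - (-30)*(-29) = 19205 - 1*870 = 19205 - 870 = 18335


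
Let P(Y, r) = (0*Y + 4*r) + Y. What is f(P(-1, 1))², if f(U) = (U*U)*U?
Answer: 729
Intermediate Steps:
P(Y, r) = Y + 4*r (P(Y, r) = (0 + 4*r) + Y = 4*r + Y = Y + 4*r)
f(U) = U³ (f(U) = U²*U = U³)
f(P(-1, 1))² = ((-1 + 4*1)³)² = ((-1 + 4)³)² = (3³)² = 27² = 729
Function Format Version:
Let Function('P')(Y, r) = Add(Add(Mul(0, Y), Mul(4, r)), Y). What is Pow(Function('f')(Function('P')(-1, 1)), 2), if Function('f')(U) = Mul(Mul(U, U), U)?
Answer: 729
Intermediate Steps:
Function('P')(Y, r) = Add(Y, Mul(4, r)) (Function('P')(Y, r) = Add(Add(0, Mul(4, r)), Y) = Add(Mul(4, r), Y) = Add(Y, Mul(4, r)))
Function('f')(U) = Pow(U, 3) (Function('f')(U) = Mul(Pow(U, 2), U) = Pow(U, 3))
Pow(Function('f')(Function('P')(-1, 1)), 2) = Pow(Pow(Add(-1, Mul(4, 1)), 3), 2) = Pow(Pow(Add(-1, 4), 3), 2) = Pow(Pow(3, 3), 2) = Pow(27, 2) = 729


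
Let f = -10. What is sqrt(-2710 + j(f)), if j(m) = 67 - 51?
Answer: I*sqrt(2694) ≈ 51.904*I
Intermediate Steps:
j(m) = 16
sqrt(-2710 + j(f)) = sqrt(-2710 + 16) = sqrt(-2694) = I*sqrt(2694)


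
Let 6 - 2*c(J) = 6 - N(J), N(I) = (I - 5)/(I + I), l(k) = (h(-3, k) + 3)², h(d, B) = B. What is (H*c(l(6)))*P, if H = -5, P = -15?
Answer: 475/27 ≈ 17.593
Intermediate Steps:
l(k) = (3 + k)² (l(k) = (k + 3)² = (3 + k)²)
N(I) = (-5 + I)/(2*I) (N(I) = (-5 + I)/((2*I)) = (-5 + I)*(1/(2*I)) = (-5 + I)/(2*I))
c(J) = (-5 + J)/(4*J) (c(J) = 3 - (6 - (-5 + J)/(2*J))/2 = 3 + (-3 + (-5 + J)/(4*J)) = (-5 + J)/(4*J))
(H*c(l(6)))*P = -5*(-5 + (3 + 6)²)/(4*((3 + 6)²))*(-15) = -5*(-5 + 9²)/(4*(9²))*(-15) = -5*(-5 + 81)/(4*81)*(-15) = -5*76/(4*81)*(-15) = -5*19/81*(-15) = -95/81*(-15) = 475/27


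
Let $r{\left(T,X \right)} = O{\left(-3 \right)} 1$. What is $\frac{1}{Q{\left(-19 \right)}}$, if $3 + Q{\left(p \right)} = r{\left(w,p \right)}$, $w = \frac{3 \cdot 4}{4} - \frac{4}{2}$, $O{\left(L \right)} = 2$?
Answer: $-1$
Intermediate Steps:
$w = 1$ ($w = 12 \cdot \frac{1}{4} - 2 = 3 - 2 = 1$)
$r{\left(T,X \right)} = 2$ ($r{\left(T,X \right)} = 2 \cdot 1 = 2$)
$Q{\left(p \right)} = -1$ ($Q{\left(p \right)} = -3 + 2 = -1$)
$\frac{1}{Q{\left(-19 \right)}} = \frac{1}{-1} = -1$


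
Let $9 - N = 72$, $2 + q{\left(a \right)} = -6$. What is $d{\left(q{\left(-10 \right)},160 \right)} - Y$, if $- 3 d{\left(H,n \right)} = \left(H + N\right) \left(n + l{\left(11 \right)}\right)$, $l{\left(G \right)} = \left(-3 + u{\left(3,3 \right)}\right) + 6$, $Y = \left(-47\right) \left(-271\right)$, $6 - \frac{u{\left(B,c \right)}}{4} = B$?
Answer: $- \frac{25786}{3} \approx -8595.3$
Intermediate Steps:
$q{\left(a \right)} = -8$ ($q{\left(a \right)} = -2 - 6 = -8$)
$u{\left(B,c \right)} = 24 - 4 B$
$N = -63$ ($N = 9 - 72 = -63$)
$Y = 12737$
$l{\left(G \right)} = 15$ ($l{\left(G \right)} = \left(-3 + \left(24 - 12\right)\right) + 6 = \left(-3 + 12\right) + 6 = 9 + 6 = 15$)
$d{\left(H,n \right)} = - \frac{\left(-63 + H\right) \left(15 + n\right)}{3}$ ($d{\left(H,n \right)} = - \frac{\left(H - 63\right) \left(n + 15\right)}{3} = - \frac{\left(-63 + H\right) \left(15 + n\right)}{3}$)
$d{\left(q{\left(-10 \right)},160 \right)} - Y = \left(315 - -40 + 21 \cdot 160 - \left(- \frac{8}{3}\right) 160\right) - 12737 = \left(315 + 40 + 3360 + \frac{1280}{3}\right) - 12737 = \frac{12425}{3} - 12737 = - \frac{25786}{3}$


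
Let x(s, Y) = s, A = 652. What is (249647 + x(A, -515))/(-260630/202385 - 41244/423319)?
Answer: -4288794061015737/23735359582 ≈ -1.8069e+5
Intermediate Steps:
(249647 + x(A, -515))/(-260630/202385 - 41244/423319) = (249647 + 652)/(-260630/202385 - 41244/423319) = 250299/(-260630*1/202385 - 41244*1/423319) = 250299/(-52126/40477 - 41244/423319) = 250299/(-23735359582/17134683163) = 250299*(-17134683163/23735359582) = -4288794061015737/23735359582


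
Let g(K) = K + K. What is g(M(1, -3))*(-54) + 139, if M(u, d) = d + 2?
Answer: 247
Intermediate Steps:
M(u, d) = 2 + d
g(K) = 2*K
g(M(1, -3))*(-54) + 139 = (2*(2 - 3))*(-54) + 139 = (2*(-1))*(-54) + 139 = -2*(-54) + 139 = 108 + 139 = 247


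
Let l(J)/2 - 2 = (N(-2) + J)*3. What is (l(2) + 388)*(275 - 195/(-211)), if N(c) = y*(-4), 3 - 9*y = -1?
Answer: 68699600/633 ≈ 1.0853e+5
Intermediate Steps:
y = 4/9 (y = 1/3 - 1/9*(-1) = 1/3 + 1/9 = 4/9 ≈ 0.44444)
N(c) = -16/9 (N(c) = (4/9)*(-4) = -16/9)
l(J) = -20/3 + 6*J (l(J) = 4 + 2*((-16/9 + J)*3) = 4 + 2*(-16/3 + 3*J) = 4 + (-32/3 + 6*J) = -20/3 + 6*J)
(l(2) + 388)*(275 - 195/(-211)) = ((-20/3 + 6*2) + 388)*(275 - 195/(-211)) = ((-20/3 + 12) + 388)*(275 - 195*(-1/211)) = (16/3 + 388)*(275 + 195/211) = (1180/3)*(58220/211) = 68699600/633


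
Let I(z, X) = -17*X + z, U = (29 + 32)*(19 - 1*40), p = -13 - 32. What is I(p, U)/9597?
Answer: 7244/3199 ≈ 2.2645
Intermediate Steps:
p = -45
U = -1281 (U = 61*(19 - 40) = 61*(-21) = -1281)
I(z, X) = z - 17*X
I(p, U)/9597 = (-45 - 17*(-1281))/9597 = (-45 + 21777)*(1/9597) = 21732*(1/9597) = 7244/3199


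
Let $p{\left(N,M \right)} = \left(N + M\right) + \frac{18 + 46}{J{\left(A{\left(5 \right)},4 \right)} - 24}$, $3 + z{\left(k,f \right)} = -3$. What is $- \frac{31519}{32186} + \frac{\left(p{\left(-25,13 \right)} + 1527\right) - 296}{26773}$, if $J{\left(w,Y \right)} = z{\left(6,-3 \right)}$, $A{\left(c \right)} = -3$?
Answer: $- \frac{12070381747}{12925736670} \approx -0.93383$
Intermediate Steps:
$z{\left(k,f \right)} = -6$ ($z{\left(k,f \right)} = -3 - 3 = -6$)
$J{\left(w,Y \right)} = -6$
$p{\left(N,M \right)} = - \frac{32}{15} + M + N$ ($p{\left(N,M \right)} = \left(N + M\right) + \frac{18 + 46}{-6 - 24} = \left(M + N\right) + \frac{64}{-30} = \left(M + N\right) + 64 \left(- \frac{1}{30}\right) = \left(M + N\right) - \frac{32}{15} = - \frac{32}{15} + M + N$)
$- \frac{31519}{32186} + \frac{\left(p{\left(-25,13 \right)} + 1527\right) - 296}{26773} = - \frac{31519}{32186} + \frac{\left(\left(- \frac{32}{15} + 13 - 25\right) + 1527\right) - 296}{26773} = \left(-31519\right) \frac{1}{32186} + \left(\left(- \frac{212}{15} + 1527\right) - 296\right) \frac{1}{26773} = - \frac{31519}{32186} + \left(\frac{22693}{15} - 296\right) \frac{1}{26773} = - \frac{31519}{32186} + \frac{18253}{15} \cdot \frac{1}{26773} = - \frac{31519}{32186} + \frac{18253}{401595} = - \frac{12070381747}{12925736670}$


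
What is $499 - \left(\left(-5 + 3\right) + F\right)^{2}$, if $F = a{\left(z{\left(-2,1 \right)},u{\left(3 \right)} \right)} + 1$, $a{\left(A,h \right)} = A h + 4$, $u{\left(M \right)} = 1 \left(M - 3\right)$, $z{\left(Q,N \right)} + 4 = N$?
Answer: $490$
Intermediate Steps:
$z{\left(Q,N \right)} = -4 + N$
$u{\left(M \right)} = -3 + M$ ($u{\left(M \right)} = 1 \left(-3 + M\right) = -3 + M$)
$a{\left(A,h \right)} = 4 + A h$
$F = 5$ ($F = \left(4 + \left(-4 + 1\right) \left(-3 + 3\right)\right) + 1 = \left(4 - 0\right) + 1 = \left(4 + 0\right) + 1 = 4 + 1 = 5$)
$499 - \left(\left(-5 + 3\right) + F\right)^{2} = 499 - \left(\left(-5 + 3\right) + 5\right)^{2} = 499 - \left(-2 + 5\right)^{2} = 499 - 3^{2} = 499 - 9 = 490$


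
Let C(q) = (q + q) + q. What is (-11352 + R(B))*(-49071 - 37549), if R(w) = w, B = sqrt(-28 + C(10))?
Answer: 983310240 - 86620*sqrt(2) ≈ 9.8319e+8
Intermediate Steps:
C(q) = 3*q (C(q) = 2*q + q = 3*q)
B = sqrt(2) (B = sqrt(-28 + 3*10) = sqrt(-28 + 30) = sqrt(2) ≈ 1.4142)
(-11352 + R(B))*(-49071 - 37549) = (-11352 + sqrt(2))*(-49071 - 37549) = (-11352 + sqrt(2))*(-86620) = 983310240 - 86620*sqrt(2)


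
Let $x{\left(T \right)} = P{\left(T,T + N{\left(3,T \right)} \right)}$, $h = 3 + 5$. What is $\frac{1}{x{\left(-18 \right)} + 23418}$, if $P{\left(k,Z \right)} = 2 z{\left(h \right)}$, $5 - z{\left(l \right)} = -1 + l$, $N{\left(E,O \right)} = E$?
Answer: $\frac{1}{23414} \approx 4.2709 \cdot 10^{-5}$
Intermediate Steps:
$h = 8$
$z{\left(l \right)} = 6 - l$ ($z{\left(l \right)} = 5 - \left(-1 + l\right) = 6 - l$)
$P{\left(k,Z \right)} = -4$ ($P{\left(k,Z \right)} = 2 \left(6 - 8\right) = 2 \left(-2\right) = -4$)
$x{\left(T \right)} = -4$
$\frac{1}{x{\left(-18 \right)} + 23418} = \frac{1}{-4 + 23418} = \frac{1}{23414}$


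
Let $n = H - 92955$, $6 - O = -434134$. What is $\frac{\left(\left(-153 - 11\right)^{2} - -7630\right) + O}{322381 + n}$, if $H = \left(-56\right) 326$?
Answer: $\frac{78111}{35195} \approx 2.2194$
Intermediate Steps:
$O = 434140$ ($O = 6 - -434134 = 6 + 434134 = 434140$)
$H = -18256$
$n = -111211$ ($n = -18256 - 92955 = -111211$)
$\frac{\left(\left(-153 - 11\right)^{2} - -7630\right) + O}{322381 + n} = \frac{\left(\left(-153 - 11\right)^{2} - -7630\right) + 434140}{322381 - 111211} = \frac{\left(\left(-164\right)^{2} + 7630\right) + 434140}{211170} = \left(\left(26896 + 7630\right) + 434140\right) \frac{1}{211170} = \left(34526 + 434140\right) \frac{1}{211170} = 468666 \cdot \frac{1}{211170} = \frac{78111}{35195}$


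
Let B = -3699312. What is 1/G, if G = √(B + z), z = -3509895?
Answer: -I*√801023/2403069 ≈ -0.00037244*I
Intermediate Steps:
G = 3*I*√801023 (G = √(-3699312 - 3509895) = √(-7209207) = 3*I*√801023 ≈ 2685.0*I)
1/G = 1/(3*I*√801023) = -I*√801023/2403069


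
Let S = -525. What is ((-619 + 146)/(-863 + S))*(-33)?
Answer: -15609/1388 ≈ -11.246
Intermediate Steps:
((-619 + 146)/(-863 + S))*(-33) = ((-619 + 146)/(-863 - 525))*(-33) = -473/(-1388)*(-33) = -473*(-1/1388)*(-33) = (473/1388)*(-33) = -15609/1388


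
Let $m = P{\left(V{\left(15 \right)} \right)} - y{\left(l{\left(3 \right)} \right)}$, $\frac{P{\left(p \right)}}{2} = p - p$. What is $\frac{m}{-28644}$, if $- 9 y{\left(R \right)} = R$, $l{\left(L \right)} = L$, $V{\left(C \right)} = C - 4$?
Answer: $- \frac{1}{85932} \approx -1.1637 \cdot 10^{-5}$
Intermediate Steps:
$V{\left(C \right)} = -4 + C$
$y{\left(R \right)} = - \frac{R}{9}$
$P{\left(p \right)} = 0$ ($P{\left(p \right)} = 2 \left(p - p\right) = 2 \cdot 0 = 0$)
$m = \frac{1}{3}$ ($m = 0 - \left(- \frac{1}{9}\right) 3 = 0 - - \frac{1}{3} = 0 + \frac{1}{3} = \frac{1}{3} \approx 0.33333$)
$\frac{m}{-28644} = \frac{1}{3 \left(-28644\right)} = \frac{1}{3} \left(- \frac{1}{28644}\right) = - \frac{1}{85932}$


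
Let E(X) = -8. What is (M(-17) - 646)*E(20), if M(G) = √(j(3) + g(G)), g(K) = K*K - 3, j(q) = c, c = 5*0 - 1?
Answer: 5168 - 8*√285 ≈ 5032.9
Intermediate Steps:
c = -1 (c = 0 - 1 = -1)
j(q) = -1
g(K) = -3 + K² (g(K) = K² - 3 = -3 + K²)
M(G) = √(-4 + G²) (M(G) = √(-1 + (-3 + G²)) = √(-4 + G²))
(M(-17) - 646)*E(20) = (√(-4 + (-17)²) - 646)*(-8) = (√(-4 + 289) - 646)*(-8) = (√285 - 646)*(-8) = (-646 + √285)*(-8) = 5168 - 8*√285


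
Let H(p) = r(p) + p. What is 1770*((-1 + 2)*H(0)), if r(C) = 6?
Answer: 10620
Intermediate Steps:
H(p) = 6 + p
1770*((-1 + 2)*H(0)) = 1770*((-1 + 2)*(6 + 0)) = 1770*(1*6) = 1770*6 = 10620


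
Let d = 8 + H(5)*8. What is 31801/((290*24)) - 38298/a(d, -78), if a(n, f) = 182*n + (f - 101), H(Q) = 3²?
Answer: 190776101/100091760 ≈ 1.9060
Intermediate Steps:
H(Q) = 9
d = 80 (d = 8 + 9*8 = 8 + 72 = 80)
a(n, f) = -101 + f + 182*n (a(n, f) = 182*n + (-101 + f) = -101 + f + 182*n)
31801/((290*24)) - 38298/a(d, -78) = 31801/((290*24)) - 38298/(-101 - 78 + 182*80) = 31801/6960 - 38298/(-101 - 78 + 14560) = 31801*(1/6960) - 38298/14381 = 31801/6960 - 38298*1/14381 = 31801/6960 - 38298/14381 = 190776101/100091760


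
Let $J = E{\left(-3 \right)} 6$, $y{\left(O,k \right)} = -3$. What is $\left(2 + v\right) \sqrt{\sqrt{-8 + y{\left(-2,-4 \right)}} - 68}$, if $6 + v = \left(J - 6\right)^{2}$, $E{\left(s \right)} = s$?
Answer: $572 \sqrt{-68 + i \sqrt{11}} \approx 114.99 + 4718.2 i$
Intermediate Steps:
$J = -18$ ($J = \left(-3\right) 6 = -18$)
$v = 570$ ($v = -6 + \left(-18 - 6\right)^{2} = -6 + \left(-24\right)^{2} = -6 + 576 = 570$)
$\left(2 + v\right) \sqrt{\sqrt{-8 + y{\left(-2,-4 \right)}} - 68} = \left(2 + 570\right) \sqrt{\sqrt{-8 - 3} - 68} = 572 \sqrt{\sqrt{-11} - 68} = 572 \sqrt{i \sqrt{11} - 68} = 572 \sqrt{-68 + i \sqrt{11}}$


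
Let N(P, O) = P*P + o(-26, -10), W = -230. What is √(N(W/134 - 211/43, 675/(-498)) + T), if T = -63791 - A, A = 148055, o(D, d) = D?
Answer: 2*I*√439551897167/2881 ≈ 460.25*I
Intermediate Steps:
N(P, O) = -26 + P² (N(P, O) = P*P - 26 = P² - 26 = -26 + P²)
T = -211846 (T = -63791 - 1*148055 = -63791 - 148055 = -211846)
√(N(W/134 - 211/43, 675/(-498)) + T) = √((-26 + (-230/134 - 211/43)²) - 211846) = √((-26 + (-230*1/134 - 211*1/43)²) - 211846) = √((-26 + (-115/67 - 211/43)²) - 211846) = √((-26 + (-19082/2881)²) - 211846) = √((-26 + 364122724/8300161) - 211846) = √(148318538/8300161 - 211846) = √(-1758207588668/8300161) = 2*I*√439551897167/2881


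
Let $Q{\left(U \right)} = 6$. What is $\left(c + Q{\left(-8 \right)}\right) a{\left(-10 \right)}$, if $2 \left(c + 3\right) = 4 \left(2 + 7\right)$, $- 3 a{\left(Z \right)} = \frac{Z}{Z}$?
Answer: $-7$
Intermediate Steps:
$a{\left(Z \right)} = - \frac{1}{3}$ ($a{\left(Z \right)} = - \frac{Z \frac{1}{Z}}{3} = \left(- \frac{1}{3}\right) 1 = - \frac{1}{3}$)
$c = 15$ ($c = -3 + \frac{4 \left(2 + 7\right)}{2} = -3 + \frac{4 \cdot 9}{2} = -3 + \frac{1}{2} \cdot 36 = -3 + 18 = 15$)
$\left(c + Q{\left(-8 \right)}\right) a{\left(-10 \right)} = \left(15 + 6\right) \left(- \frac{1}{3}\right) = 21 \left(- \frac{1}{3}\right) = -7$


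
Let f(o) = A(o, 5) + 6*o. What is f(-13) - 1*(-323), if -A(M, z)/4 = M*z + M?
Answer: 557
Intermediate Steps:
A(M, z) = -4*M - 4*M*z (A(M, z) = -4*(M*z + M) = -4*(M + M*z) = -4*M - 4*M*z)
f(o) = -18*o (f(o) = -4*o*(1 + 5) + 6*o = -4*o*6 + 6*o = -24*o + 6*o = -18*o)
f(-13) - 1*(-323) = -18*(-13) - 1*(-323) = 234 + 323 = 557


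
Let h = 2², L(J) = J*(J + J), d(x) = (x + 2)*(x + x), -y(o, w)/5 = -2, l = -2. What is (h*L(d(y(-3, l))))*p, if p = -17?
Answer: -7833600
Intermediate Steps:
y(o, w) = 10 (y(o, w) = -5*(-2) = 10)
d(x) = 2*x*(2 + x) (d(x) = (2 + x)*(2*x) = 2*x*(2 + x))
L(J) = 2*J² (L(J) = J*(2*J) = 2*J²)
h = 4
(h*L(d(y(-3, l))))*p = (4*(2*(2*10*(2 + 10))²))*(-17) = (4*(2*(2*10*12)²))*(-17) = (4*(2*240²))*(-17) = (4*(2*57600))*(-17) = (4*115200)*(-17) = 460800*(-17) = -7833600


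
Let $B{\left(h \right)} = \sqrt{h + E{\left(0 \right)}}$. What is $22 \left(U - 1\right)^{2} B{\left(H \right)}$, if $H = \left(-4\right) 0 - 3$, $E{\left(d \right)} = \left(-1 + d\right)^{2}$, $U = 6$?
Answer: $550 i \sqrt{2} \approx 777.82 i$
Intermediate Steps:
$H = -3$ ($H = 0 - 3 = -3$)
$B{\left(h \right)} = \sqrt{1 + h}$ ($B{\left(h \right)} = \sqrt{h + \left(-1 + 0\right)^{2}} = \sqrt{h + \left(-1\right)^{2}} = \sqrt{h + 1} = \sqrt{1 + h}$)
$22 \left(U - 1\right)^{2} B{\left(H \right)} = 22 \left(6 - 1\right)^{2} \sqrt{1 - 3} = 22 \cdot 5^{2} \sqrt{-2} = 22 \cdot 25 i \sqrt{2} = 550 i \sqrt{2}$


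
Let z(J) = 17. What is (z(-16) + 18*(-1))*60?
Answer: -60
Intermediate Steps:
(z(-16) + 18*(-1))*60 = (17 + 18*(-1))*60 = (17 - 18)*60 = -1*60 = -60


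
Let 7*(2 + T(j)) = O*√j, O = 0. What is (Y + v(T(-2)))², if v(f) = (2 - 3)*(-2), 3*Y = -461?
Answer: 207025/9 ≈ 23003.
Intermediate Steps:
T(j) = -2 (T(j) = -2 + (0*√j)/7 = -2 + (⅐)*0 = -2 + 0 = -2)
Y = -461/3 (Y = (⅓)*(-461) = -461/3 ≈ -153.67)
v(f) = 2 (v(f) = -1*(-2) = 2)
(Y + v(T(-2)))² = (-461/3 + 2)² = (-455/3)² = 207025/9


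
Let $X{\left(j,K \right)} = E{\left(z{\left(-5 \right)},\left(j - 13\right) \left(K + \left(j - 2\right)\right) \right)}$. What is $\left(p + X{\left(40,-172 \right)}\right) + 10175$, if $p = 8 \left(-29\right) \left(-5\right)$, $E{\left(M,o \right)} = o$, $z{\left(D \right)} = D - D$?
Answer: $7717$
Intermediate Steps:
$z{\left(D \right)} = 0$
$X{\left(j,K \right)} = \left(-13 + j\right) \left(-2 + K + j\right)$ ($X{\left(j,K \right)} = \left(j - 13\right) \left(K + \left(j - 2\right)\right) = \left(-13 + j\right) \left(K + \left(-2 + j\right)\right) = \left(-13 + j\right) \left(-2 + K + j\right)$)
$p = 1160$ ($p = \left(-232\right) \left(-5\right) = 1160$)
$\left(p + X{\left(40,-172 \right)}\right) + 10175 = \left(1160 - \left(5218 - 1600\right)\right) + 10175 = \left(1160 + \left(26 + 1600 - 600 + 2236 - 6880\right)\right) + 10175 = \left(1160 - 3618\right) + 10175 = -2458 + 10175 = 7717$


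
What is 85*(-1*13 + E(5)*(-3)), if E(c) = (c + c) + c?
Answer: -4930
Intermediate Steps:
E(c) = 3*c (E(c) = 2*c + c = 3*c)
85*(-1*13 + E(5)*(-3)) = 85*(-1*13 + (3*5)*(-3)) = 85*(-13 + 15*(-3)) = 85*(-13 - 45) = 85*(-58) = -4930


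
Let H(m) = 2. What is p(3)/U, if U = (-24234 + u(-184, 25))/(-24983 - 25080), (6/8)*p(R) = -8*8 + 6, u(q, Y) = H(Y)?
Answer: -111679/699 ≈ -159.77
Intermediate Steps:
u(q, Y) = 2
p(R) = -232/3 (p(R) = 4*(-8*8 + 6)/3 = 4*(-64 + 6)/3 = (4/3)*(-58) = -232/3)
U = 1864/3851 (U = (-24234 + 2)/(-24983 - 25080) = -24232/(-50063) = -24232*(-1/50063) = 1864/3851 ≈ 0.48403)
p(3)/U = -232/(3*1864/3851) = -232/3*3851/1864 = -111679/699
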